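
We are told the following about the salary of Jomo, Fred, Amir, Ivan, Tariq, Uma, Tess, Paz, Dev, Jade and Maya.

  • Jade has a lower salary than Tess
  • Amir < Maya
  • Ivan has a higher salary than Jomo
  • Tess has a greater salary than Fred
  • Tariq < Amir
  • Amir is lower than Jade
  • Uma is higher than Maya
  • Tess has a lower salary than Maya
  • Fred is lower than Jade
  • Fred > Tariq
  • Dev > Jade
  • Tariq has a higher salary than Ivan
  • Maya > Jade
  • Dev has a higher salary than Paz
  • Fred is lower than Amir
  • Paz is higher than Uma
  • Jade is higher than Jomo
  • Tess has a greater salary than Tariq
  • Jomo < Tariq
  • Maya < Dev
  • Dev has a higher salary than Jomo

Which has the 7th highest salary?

Chaining the given pairs: Jomo < Ivan < Tariq < Fred < Amir < Jade < Tess < Maya < Uma < Paz < Dev.
The 7th largest is Amir.

Amir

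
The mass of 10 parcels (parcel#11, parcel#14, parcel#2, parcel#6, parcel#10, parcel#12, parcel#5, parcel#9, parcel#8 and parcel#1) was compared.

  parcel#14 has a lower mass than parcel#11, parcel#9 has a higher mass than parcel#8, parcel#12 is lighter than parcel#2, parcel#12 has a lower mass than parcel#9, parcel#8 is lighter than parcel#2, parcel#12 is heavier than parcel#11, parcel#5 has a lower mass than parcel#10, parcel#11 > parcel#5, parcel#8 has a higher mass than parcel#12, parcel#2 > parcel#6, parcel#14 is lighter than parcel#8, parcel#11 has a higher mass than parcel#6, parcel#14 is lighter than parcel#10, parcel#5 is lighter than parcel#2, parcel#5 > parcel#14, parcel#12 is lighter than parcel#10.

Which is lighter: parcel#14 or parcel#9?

parcel#14

Link the given pairs in sequence: parcel#14 < parcel#5; parcel#5 < parcel#11; parcel#11 < parcel#12; parcel#12 < parcel#8; parcel#8 < parcel#9.
Chaining these gives parcel#14 < parcel#5 < parcel#11 < parcel#12 < parcel#8 < parcel#9.
So parcel#14 < parcel#9; parcel#14 is the lighter of the two.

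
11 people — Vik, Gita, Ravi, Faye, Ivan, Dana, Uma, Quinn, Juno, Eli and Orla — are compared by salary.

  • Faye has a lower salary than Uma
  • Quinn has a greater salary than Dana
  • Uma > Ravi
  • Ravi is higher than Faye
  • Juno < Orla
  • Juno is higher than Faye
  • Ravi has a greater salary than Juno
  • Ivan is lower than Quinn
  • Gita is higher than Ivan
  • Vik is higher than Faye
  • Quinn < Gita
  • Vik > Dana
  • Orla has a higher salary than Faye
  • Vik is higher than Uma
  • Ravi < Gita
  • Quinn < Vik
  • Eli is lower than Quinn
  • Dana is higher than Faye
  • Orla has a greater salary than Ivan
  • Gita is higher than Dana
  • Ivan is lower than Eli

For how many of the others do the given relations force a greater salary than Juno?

5

From Juno the given relations immediately reach Ravi, Orla.
From those, Uma, Gita — 4 in total.
From those, Vik — 5 in total.
Nothing else is reachable above Juno; 5 in all.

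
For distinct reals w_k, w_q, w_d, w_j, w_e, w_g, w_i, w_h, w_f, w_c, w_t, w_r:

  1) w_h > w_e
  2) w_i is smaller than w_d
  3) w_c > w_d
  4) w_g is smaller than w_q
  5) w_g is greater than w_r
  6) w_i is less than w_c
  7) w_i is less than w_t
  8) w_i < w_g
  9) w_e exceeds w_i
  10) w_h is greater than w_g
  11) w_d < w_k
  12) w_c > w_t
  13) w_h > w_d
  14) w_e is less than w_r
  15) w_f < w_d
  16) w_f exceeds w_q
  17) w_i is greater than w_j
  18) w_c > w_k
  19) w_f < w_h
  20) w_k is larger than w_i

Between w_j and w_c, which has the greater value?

Following the relations from w_j: w_j < w_i < w_e < w_r < w_g < w_q < w_f < w_d < w_k < w_c.
So w_j < w_c; w_c is the larger of the two.

w_c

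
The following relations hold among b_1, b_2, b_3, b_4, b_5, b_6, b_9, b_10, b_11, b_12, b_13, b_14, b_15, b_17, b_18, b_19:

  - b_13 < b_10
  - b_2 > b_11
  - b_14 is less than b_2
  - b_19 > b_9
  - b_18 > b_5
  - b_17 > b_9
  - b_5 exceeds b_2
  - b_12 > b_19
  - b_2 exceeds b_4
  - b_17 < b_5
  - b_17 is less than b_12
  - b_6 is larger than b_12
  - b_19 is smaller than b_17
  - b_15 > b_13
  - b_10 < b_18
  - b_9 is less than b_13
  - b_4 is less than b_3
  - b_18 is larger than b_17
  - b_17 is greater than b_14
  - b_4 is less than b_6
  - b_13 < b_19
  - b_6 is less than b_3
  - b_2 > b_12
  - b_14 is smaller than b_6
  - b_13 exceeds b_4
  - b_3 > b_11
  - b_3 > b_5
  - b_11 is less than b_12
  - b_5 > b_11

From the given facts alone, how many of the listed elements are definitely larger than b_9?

Directly above b_9: b_13, b_19, b_17.
One step further: b_10, b_12, b_5, b_15, b_18 (8 so far).
One step further: b_6, b_2, b_3 (11 so far).
No other element is forced above b_9 by the given relations, so the count is 11.

11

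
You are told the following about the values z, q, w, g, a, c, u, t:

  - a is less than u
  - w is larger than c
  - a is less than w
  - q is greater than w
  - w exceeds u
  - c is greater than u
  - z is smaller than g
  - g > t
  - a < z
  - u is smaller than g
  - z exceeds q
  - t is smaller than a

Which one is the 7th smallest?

z

The consecutive relations fix a unique order: t < a < u < c < w < q < z < g.
The 7th smallest is z.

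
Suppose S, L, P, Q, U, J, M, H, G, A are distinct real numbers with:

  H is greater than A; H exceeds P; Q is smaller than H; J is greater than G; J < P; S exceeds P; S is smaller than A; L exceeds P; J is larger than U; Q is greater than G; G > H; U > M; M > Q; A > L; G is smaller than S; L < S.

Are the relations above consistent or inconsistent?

inconsistent

Chaining the given relations yields G < Q < M < U < J < P < L < S < A < H, so G < H. But one relation states H < G. These cannot both hold.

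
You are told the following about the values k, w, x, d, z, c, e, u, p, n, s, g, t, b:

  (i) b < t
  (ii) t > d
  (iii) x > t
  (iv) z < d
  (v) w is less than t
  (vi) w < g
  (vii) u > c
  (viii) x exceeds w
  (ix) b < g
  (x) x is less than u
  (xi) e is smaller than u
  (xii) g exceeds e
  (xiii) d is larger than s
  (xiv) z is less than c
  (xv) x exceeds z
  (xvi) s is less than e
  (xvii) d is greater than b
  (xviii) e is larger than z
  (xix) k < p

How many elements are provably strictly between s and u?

The relations place s below u. An element lies strictly between them when it is forced above s and also forced below u.
Above s: {d, t, e, x, g}. Below u: {b, w, z, d, t, c, e, x}.
Intersection: {d, t, e, x} — 4.

4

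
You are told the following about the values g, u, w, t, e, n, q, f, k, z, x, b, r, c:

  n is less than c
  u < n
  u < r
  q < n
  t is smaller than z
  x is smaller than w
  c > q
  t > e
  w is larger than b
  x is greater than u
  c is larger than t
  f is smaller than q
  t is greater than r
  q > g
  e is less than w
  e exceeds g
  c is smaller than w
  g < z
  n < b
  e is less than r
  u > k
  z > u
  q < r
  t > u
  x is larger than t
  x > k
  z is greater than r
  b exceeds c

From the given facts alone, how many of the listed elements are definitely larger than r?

6

From r the given relations immediately reach t, z.
From those, c, x — 4 in total.
From those, b, w — 6 in total.
Nothing else is reachable above r; 6 in all.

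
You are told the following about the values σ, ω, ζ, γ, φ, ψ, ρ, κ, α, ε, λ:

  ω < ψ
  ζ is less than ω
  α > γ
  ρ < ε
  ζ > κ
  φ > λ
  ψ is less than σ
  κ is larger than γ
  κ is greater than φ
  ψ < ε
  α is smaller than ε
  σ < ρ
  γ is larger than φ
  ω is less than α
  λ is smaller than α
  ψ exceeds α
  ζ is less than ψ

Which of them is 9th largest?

The consecutive relations fix a unique order: λ < φ < γ < κ < ζ < ω < α < ψ < σ < ρ < ε.
The 9th largest is γ.

γ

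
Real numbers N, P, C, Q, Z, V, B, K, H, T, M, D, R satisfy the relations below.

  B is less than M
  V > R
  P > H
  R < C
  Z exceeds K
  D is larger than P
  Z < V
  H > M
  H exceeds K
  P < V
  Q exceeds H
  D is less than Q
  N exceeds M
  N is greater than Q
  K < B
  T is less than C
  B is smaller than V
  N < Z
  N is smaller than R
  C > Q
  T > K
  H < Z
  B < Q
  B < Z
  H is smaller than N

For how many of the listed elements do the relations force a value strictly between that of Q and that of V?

3

The relations place Q below V. An element lies strictly between them when it is forced above Q and also forced below V.
Above Q: {N, R, Z, C}. Below V: {K, B, M, H, P, D, N, R, Z}.
Intersection: {N, R, Z} — 3.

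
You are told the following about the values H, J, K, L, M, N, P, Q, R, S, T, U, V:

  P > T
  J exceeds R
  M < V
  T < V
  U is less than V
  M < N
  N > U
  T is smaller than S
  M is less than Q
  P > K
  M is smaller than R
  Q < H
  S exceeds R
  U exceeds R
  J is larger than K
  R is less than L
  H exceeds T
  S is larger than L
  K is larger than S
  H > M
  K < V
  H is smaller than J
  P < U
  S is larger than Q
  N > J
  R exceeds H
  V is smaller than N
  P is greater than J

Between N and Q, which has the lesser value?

Chaining the given relations: Q < H < R < L < S < K < J < P < U < V < N.
So Q < N; Q is the smaller of the two.

Q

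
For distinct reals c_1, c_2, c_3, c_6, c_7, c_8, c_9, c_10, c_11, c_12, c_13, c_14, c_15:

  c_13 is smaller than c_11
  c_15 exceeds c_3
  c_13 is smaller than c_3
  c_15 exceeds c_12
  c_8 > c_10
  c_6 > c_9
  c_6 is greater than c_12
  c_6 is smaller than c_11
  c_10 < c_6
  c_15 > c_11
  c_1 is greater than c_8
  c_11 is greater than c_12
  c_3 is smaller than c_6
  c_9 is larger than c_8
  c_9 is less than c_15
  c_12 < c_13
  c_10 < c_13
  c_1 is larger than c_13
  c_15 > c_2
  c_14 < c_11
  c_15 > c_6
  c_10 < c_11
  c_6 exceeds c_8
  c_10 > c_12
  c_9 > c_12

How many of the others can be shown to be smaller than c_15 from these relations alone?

From c_15 the given relations immediately reach c_12, c_2, c_9, c_3, c_6, c_11.
From those, c_10, c_8, c_13, c_14 — 10 in total.
Nothing else is reachable below c_15; 10 in all.

10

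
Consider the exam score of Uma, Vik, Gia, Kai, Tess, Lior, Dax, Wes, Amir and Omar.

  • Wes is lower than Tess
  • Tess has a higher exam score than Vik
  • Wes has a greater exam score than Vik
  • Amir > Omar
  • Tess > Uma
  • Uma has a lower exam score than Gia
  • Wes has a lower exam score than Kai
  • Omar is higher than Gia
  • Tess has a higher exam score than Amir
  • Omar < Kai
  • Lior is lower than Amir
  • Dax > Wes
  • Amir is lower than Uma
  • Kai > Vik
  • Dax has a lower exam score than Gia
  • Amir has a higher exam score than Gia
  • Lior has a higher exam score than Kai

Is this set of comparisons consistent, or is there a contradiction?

inconsistent

We have Uma < Gia stated directly, yet also Gia < Omar < Kai < Lior < Amir < Uma by chaining the others — so Gia < Uma. Contradiction.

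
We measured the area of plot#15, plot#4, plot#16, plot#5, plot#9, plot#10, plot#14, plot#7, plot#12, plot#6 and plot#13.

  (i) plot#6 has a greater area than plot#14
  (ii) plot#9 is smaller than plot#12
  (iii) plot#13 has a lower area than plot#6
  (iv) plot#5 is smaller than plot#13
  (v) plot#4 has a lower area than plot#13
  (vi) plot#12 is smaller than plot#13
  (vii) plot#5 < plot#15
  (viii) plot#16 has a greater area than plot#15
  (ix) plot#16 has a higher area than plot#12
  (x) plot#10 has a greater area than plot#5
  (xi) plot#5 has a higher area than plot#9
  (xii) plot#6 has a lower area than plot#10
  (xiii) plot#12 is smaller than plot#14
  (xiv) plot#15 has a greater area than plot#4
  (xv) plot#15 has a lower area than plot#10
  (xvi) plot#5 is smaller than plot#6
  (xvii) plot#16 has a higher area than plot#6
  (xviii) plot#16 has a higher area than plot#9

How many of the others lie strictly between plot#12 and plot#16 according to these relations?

Chaining upward from plot#12 reaches: plot#13, plot#14, plot#6, plot#10.
Chaining downward from plot#16 reaches: plot#4, plot#9, plot#5, plot#13, plot#14, plot#15, plot#6.
Strictly between plot#12 and plot#16 are those in both lists: plot#13, plot#14, plot#6 — 3 elements.

3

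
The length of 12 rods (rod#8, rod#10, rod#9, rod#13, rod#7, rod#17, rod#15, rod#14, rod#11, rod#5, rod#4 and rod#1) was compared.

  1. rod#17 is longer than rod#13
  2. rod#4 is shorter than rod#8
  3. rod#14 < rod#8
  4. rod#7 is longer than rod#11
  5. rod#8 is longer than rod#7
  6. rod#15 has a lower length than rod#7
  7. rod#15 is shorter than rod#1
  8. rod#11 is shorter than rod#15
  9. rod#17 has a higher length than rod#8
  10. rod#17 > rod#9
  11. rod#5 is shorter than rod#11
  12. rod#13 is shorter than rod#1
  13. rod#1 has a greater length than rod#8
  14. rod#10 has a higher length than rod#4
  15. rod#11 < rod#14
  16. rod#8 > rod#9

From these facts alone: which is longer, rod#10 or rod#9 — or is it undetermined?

Following every chain through rod#9: above rod#9 we get rod#8, rod#17, rod#1.
rod#10 is not reached, and no chain runs the other way from rod#10 to rod#9.
So the given relations leave the order of rod#9 and rod#10 undetermined.

undetermined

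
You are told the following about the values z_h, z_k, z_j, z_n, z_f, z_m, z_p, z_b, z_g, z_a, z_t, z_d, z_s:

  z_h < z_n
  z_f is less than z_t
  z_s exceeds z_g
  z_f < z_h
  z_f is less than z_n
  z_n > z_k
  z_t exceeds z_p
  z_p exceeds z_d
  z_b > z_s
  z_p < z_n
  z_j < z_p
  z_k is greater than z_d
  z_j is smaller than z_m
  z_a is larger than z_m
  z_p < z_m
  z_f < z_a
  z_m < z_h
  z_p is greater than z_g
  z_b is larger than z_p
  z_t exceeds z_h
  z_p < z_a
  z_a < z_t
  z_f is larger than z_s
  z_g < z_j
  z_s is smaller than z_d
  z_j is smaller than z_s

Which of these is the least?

z_j is not least since z_g < z_j; z_s is not least since z_g < z_s; z_f is not least since z_s < z_f; z_d is not least since z_s < z_d; z_p is not least since z_g < z_p; z_b is not least since z_p < z_b; z_m is not least since z_p < z_m; z_a is not least since z_f < z_a; z_h is not least since z_f < z_h; z_t is not least since z_f < z_t; z_k is not least since z_d < z_k; z_n is not least since z_f < z_n.
Only z_g has nothing below it, so z_g is the least.

z_g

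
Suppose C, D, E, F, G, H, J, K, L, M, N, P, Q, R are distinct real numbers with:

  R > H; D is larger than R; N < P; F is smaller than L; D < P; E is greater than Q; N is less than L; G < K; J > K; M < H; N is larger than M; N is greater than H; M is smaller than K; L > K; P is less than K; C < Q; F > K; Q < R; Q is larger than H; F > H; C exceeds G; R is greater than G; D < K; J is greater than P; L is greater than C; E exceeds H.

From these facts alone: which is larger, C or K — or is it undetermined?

K

C < Q < R < D < P < K, by transitivity through Q, R, D, P.
So K is larger.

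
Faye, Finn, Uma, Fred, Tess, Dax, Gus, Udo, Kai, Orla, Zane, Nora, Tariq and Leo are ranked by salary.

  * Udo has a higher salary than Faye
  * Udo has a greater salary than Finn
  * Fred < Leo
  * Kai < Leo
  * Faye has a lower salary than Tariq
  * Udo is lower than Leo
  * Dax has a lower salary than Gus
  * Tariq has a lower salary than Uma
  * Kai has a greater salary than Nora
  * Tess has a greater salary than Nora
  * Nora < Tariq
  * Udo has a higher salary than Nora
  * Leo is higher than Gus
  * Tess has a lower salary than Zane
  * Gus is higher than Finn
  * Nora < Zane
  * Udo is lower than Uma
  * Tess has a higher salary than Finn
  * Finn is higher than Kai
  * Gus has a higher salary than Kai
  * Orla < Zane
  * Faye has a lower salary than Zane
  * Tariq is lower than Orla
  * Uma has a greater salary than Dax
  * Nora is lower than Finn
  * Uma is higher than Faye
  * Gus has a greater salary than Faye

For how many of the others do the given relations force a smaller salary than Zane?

The elements the relations force below Zane are Nora, Faye, Kai, Tariq, Finn, Orla, Tess — no chain reaches any other.
That is 7.

7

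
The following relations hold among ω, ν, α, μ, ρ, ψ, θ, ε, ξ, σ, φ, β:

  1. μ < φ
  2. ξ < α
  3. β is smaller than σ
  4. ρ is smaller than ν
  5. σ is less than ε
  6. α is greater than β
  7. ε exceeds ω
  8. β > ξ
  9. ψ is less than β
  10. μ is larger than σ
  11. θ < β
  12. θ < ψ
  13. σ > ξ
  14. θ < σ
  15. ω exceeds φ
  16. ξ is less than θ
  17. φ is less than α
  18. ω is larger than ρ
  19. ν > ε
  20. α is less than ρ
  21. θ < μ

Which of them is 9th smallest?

ρ

Chaining the given pairs: ξ < θ < ψ < β < σ < μ < φ < α < ρ < ω < ε < ν.
Counting 9 from the smallest end gives ρ.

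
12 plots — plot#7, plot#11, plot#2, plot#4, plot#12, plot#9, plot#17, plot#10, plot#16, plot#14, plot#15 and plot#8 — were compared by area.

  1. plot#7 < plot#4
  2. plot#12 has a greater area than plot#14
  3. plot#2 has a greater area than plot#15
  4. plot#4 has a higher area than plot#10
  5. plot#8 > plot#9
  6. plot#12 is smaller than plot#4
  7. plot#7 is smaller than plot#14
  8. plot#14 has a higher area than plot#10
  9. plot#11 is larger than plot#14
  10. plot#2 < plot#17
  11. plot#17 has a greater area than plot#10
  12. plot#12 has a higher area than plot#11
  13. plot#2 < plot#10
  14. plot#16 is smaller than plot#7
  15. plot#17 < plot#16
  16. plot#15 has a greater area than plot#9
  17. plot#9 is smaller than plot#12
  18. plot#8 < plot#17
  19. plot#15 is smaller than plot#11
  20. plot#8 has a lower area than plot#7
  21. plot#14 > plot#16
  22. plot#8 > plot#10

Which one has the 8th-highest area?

Chaining the given pairs: plot#9 < plot#15 < plot#2 < plot#10 < plot#8 < plot#17 < plot#16 < plot#7 < plot#14 < plot#11 < plot#12 < plot#4.
The 8th largest is plot#8.

plot#8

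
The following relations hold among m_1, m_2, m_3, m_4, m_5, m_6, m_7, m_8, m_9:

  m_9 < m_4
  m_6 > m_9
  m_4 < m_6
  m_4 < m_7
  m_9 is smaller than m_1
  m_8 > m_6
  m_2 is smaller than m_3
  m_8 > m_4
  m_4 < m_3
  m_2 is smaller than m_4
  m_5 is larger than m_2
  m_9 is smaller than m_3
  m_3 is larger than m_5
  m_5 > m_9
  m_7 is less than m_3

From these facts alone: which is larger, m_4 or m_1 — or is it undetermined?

undetermined

Following every chain through m_1: below m_1 we get m_9.
m_4 is not reached, and no chain runs the other way from m_4 to m_1.
So the given relations leave the order of m_1 and m_4 undetermined.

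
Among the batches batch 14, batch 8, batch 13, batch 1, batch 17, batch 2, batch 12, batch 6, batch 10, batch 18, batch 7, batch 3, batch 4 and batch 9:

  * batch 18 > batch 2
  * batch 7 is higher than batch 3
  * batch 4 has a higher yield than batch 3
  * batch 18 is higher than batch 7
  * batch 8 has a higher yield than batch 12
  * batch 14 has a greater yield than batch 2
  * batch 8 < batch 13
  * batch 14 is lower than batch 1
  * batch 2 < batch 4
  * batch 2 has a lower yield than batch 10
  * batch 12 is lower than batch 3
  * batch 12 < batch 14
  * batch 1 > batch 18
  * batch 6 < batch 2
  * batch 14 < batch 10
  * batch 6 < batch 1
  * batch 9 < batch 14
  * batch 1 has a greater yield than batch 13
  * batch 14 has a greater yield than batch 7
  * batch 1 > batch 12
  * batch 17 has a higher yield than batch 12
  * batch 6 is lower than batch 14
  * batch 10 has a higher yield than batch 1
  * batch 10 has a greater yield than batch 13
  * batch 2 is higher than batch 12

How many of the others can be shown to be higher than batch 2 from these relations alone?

From batch 2 the given relations immediately reach batch 18, batch 4, batch 14, batch 10.
From those, batch 1 — 5 in total.
No other element is forced above batch 2 by the given relations, so the count is 5.

5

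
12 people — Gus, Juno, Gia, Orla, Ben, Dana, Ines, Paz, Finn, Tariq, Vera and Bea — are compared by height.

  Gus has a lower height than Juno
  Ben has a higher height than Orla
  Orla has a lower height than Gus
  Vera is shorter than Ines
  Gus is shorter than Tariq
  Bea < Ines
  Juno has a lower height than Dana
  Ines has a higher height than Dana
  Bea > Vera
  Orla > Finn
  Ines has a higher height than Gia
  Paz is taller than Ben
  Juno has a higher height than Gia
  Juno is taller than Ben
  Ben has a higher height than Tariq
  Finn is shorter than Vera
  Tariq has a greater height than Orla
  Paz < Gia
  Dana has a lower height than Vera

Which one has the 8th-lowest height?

The consecutive relations fix a unique order: Finn < Orla < Gus < Tariq < Ben < Paz < Gia < Juno < Dana < Vera < Bea < Ines.
Counting 8 from the smallest end gives Juno.

Juno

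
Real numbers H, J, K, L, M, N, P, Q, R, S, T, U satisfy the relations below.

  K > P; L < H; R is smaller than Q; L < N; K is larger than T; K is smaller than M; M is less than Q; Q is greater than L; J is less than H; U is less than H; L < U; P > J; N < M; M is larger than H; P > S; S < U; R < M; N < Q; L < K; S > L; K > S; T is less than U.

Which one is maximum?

Q

T is not greatest since T < K; J is not greatest since J < H; L is not greatest since L < K; S is not greatest since S < P; P is not greatest since P < K; K is not greatest since K < M; N is not greatest since N < Q; R is not greatest since R < M; U is not greatest since U < H; H is not greatest since H < M; M is not greatest since M < Q.
Only Q has nothing above it, so Q is the maximum.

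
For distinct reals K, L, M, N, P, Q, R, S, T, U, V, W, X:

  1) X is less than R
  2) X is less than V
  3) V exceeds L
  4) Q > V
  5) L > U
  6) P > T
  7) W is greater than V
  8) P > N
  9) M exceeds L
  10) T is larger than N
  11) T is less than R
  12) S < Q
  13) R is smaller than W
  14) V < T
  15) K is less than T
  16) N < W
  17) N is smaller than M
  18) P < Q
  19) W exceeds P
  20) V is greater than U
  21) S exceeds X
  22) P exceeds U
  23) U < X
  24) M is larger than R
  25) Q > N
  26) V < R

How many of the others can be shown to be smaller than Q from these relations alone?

Directly below Q: N, V, P, S.
One step further: U, L, X, T (8 so far).
One step further: K (9 so far).
No other element is forced below Q by the given relations, so the count is 9.

9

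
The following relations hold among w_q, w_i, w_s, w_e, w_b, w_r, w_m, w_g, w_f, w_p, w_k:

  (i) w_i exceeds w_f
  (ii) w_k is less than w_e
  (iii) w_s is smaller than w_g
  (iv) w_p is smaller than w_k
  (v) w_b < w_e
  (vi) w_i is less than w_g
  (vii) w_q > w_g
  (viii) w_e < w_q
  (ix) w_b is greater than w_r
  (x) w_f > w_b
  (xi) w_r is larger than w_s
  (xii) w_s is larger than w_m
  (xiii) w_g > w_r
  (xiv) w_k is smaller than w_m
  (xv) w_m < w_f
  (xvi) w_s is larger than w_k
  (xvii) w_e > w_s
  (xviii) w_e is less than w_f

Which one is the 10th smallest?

w_g

Chaining the given pairs: w_p < w_k < w_m < w_s < w_r < w_b < w_e < w_f < w_i < w_g < w_q.
The 10th smallest is w_g.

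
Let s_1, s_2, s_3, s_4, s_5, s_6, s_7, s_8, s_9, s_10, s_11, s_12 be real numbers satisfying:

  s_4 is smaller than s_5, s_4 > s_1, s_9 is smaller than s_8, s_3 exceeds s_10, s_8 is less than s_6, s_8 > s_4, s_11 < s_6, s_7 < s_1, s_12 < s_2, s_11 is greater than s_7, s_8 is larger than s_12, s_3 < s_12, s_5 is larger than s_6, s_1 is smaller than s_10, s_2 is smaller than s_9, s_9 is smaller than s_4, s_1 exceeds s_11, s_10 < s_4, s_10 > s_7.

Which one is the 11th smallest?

s_6

Piecing the relations together gives one ordering: s_7 < s_11 < s_1 < s_10 < s_3 < s_12 < s_2 < s_9 < s_4 < s_8 < s_6 < s_5.
The 11th smallest is s_6.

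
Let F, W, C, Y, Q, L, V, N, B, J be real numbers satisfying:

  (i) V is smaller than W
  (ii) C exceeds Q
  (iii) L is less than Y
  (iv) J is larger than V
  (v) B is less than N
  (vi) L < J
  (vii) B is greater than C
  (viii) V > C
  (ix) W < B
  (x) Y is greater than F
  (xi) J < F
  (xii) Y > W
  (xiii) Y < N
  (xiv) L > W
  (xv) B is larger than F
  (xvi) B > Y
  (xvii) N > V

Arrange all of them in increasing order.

Q < C < V < W < L < J < F < Y < B < N

Each adjacent pair is fixed by a given relation: Q < C; C < V; V < W; W < L; L < J; J < F; F < Y; Y < B; B < N. Chaining them end to end gives the full order.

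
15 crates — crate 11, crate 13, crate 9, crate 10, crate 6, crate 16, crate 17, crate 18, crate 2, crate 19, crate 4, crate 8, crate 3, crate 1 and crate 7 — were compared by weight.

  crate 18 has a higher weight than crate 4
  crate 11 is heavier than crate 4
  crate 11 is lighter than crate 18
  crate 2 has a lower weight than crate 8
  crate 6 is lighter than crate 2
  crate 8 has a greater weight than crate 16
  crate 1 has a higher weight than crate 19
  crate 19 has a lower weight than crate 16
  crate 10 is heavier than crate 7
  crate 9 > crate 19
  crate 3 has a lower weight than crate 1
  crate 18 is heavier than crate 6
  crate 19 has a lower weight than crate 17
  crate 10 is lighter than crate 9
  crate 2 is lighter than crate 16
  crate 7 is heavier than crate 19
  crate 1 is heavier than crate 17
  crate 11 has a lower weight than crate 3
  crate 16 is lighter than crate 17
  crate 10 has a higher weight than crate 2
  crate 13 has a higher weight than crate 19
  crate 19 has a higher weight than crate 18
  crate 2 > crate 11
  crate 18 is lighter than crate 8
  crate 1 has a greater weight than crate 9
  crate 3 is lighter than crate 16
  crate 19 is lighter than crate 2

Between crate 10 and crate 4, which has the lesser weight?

The relevant relations are crate 4 < crate 11; crate 11 < crate 18; crate 18 < crate 19; crate 19 < crate 2; crate 2 < crate 10.
Chaining these gives crate 4 < crate 11 < crate 18 < crate 19 < crate 2 < crate 10.
So crate 4 < crate 10; crate 4 is the lighter of the two.

crate 4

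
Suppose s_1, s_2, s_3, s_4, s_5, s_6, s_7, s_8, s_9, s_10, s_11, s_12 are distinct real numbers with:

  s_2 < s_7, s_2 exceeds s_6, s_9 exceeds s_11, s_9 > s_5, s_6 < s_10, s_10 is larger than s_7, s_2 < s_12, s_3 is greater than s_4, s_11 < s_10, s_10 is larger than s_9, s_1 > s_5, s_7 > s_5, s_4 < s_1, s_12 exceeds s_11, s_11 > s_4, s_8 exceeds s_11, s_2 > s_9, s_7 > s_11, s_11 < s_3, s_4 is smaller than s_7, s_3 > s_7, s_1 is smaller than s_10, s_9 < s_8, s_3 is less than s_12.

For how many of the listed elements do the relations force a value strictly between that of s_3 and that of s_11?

The relations place s_11 below s_3. An element lies strictly between them when it is forced above s_11 and also forced below s_3.
Above s_11: {s_9, s_2, s_7, s_10, s_8, s_12}. Below s_3: {s_4, s_6, s_5, s_9, s_2, s_7}.
Intersection: {s_9, s_2, s_7} — 3.

3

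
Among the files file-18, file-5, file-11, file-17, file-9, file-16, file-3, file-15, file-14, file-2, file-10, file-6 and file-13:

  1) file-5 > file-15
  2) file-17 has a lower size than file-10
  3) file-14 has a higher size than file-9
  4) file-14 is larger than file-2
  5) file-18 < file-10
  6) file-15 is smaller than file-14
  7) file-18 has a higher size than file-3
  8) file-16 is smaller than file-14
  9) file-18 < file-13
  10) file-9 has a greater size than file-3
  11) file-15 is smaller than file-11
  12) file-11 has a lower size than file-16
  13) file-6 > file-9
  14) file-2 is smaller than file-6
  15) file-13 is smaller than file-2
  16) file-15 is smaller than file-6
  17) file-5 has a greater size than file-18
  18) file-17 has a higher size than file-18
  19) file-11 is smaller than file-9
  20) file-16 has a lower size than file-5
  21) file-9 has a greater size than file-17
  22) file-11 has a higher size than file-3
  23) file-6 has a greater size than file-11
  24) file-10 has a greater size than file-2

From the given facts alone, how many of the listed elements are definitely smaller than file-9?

5

Directly below file-9: file-3, file-17, file-11.
One step further: file-18, file-15 (5 so far).
Nothing else is reachable below file-9; 5 in all.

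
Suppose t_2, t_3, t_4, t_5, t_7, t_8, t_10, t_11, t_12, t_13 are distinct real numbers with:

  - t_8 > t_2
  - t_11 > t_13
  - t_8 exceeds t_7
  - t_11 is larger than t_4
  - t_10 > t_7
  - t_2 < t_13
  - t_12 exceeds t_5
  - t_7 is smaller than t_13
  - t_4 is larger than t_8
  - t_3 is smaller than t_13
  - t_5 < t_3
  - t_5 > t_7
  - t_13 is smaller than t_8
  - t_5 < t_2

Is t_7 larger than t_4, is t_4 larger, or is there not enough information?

The relevant relations are t_7 < t_5; t_5 < t_3; t_3 < t_13; t_13 < t_8; t_8 < t_4.
Together: t_7 < t_5 < t_3 < t_13 < t_8 < t_4.
So t_4 is larger.

t_4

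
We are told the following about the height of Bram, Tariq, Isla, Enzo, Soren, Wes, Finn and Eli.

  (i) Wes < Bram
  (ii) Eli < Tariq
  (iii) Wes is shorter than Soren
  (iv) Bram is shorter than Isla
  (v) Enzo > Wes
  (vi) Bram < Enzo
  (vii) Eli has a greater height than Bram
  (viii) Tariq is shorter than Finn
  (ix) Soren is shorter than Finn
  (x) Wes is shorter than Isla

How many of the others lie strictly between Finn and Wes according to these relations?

Chaining upward from Wes reaches: Soren, Bram, Eli, Enzo, Tariq, Isla.
Chaining downward from Finn reaches: Soren, Bram, Eli, Tariq.
Strictly between Wes and Finn are those in both lists: Soren, Bram, Eli, Tariq — 4 elements.

4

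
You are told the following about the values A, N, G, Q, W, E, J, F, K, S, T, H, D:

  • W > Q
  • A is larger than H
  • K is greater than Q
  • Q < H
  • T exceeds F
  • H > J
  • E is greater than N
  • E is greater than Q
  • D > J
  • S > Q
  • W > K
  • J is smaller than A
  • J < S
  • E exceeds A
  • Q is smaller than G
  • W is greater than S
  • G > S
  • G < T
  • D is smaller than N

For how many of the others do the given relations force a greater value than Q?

8

From Q the given relations immediately reach S, K, G, H, W, E.
From those, A, T — 8 in total.
No other element is forced above Q by the given relations, so the count is 8.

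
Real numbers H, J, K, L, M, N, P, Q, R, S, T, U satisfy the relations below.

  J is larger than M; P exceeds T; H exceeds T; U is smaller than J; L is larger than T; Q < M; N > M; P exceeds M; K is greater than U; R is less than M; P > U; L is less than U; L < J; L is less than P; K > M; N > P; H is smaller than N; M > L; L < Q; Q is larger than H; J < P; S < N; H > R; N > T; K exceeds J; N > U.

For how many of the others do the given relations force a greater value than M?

4

The elements the relations force above M are J, P, N, K — no chain reaches any other.
That is 4.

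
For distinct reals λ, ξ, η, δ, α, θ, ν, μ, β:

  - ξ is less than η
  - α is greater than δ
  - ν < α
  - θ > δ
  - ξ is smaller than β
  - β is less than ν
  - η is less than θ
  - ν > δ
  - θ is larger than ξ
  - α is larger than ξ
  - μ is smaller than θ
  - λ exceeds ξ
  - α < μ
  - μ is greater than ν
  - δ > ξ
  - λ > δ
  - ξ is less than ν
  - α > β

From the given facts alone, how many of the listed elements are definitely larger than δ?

From δ the given relations immediately reach ν, λ, α, θ.
From those, μ — 5 in total.
Nothing else is reachable above δ; 5 in all.

5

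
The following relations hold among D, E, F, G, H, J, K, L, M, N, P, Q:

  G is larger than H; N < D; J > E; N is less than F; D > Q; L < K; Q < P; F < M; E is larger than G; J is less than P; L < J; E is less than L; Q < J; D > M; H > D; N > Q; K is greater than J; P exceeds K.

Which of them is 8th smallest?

E

Chaining the given pairs: Q < N < F < M < D < H < G < E < L < J < K < P.
Counting 8 from the smallest end gives E.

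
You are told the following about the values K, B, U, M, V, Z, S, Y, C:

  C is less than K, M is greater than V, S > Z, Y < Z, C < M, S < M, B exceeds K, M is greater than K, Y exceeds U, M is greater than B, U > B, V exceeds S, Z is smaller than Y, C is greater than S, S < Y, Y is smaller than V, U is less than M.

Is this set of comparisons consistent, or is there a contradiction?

Chaining the given relations yields Z < S < C < K < B < U < Y, so Z < Y. But one relation states Y < Z. These cannot both hold.

inconsistent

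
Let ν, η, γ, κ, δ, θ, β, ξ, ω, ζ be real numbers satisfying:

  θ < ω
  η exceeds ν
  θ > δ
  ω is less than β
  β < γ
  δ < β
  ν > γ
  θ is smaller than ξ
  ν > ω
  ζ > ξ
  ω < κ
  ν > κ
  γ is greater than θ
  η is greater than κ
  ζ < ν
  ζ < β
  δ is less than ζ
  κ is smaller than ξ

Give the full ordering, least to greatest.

Each adjacent pair is fixed by a given relation: δ < θ; θ < ω; ω < κ; κ < ξ; ξ < ζ; ζ < β; β < γ; γ < ν; ν < η. Chaining them end to end gives the full order.

δ < θ < ω < κ < ξ < ζ < β < γ < ν < η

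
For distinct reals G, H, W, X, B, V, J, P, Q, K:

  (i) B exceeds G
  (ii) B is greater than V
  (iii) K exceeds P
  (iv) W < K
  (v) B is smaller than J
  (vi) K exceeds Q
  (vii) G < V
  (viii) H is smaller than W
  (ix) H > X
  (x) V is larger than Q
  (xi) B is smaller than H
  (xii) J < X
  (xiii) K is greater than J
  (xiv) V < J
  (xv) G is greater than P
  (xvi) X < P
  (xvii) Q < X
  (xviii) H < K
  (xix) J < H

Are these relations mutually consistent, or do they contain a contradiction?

inconsistent

We have J < X stated directly, yet also X < P < G < V < B < J by chaining the others — so X < J. Contradiction.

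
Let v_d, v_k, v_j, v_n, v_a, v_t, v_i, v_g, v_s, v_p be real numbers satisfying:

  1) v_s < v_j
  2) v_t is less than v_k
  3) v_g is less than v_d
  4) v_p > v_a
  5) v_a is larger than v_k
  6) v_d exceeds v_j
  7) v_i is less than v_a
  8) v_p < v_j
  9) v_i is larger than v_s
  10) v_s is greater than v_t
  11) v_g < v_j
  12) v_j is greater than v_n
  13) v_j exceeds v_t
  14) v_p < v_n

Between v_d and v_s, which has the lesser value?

The relevant relations are v_s < v_i; v_i < v_a; v_a < v_p; v_p < v_n; v_n < v_j; v_j < v_d.
Chaining these gives v_s < v_i < v_a < v_p < v_n < v_j < v_d.
So v_s < v_d; v_s is the smaller of the two.

v_s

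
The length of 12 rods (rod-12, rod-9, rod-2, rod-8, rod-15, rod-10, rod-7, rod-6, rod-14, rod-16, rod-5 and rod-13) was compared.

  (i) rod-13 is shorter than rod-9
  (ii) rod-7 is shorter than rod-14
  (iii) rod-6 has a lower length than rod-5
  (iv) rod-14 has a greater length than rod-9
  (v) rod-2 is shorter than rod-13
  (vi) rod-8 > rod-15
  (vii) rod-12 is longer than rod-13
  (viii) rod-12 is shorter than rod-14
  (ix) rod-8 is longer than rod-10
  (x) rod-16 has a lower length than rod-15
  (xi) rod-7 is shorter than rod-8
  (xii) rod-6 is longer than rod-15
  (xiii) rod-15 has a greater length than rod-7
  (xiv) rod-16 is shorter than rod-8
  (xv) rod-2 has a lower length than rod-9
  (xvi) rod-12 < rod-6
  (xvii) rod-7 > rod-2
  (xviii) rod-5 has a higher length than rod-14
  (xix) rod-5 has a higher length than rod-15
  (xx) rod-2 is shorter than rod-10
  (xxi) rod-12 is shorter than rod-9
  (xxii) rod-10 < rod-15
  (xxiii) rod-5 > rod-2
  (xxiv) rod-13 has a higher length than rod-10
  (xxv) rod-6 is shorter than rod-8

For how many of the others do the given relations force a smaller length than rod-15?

4

The elements the relations force below rod-15 are rod-2, rod-10, rod-16, rod-7 — no chain reaches any other.
That is 4.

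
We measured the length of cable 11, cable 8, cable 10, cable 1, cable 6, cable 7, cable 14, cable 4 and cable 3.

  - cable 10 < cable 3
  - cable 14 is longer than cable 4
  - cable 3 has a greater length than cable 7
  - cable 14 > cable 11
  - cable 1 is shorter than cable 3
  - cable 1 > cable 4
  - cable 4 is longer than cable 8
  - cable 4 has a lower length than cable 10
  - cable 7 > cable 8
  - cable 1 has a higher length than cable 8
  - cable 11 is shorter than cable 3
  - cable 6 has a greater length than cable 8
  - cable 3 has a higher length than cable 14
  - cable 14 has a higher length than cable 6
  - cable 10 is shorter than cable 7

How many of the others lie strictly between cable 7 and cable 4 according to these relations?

Chaining upward from cable 4 reaches: cable 1, cable 14, cable 10, cable 3.
Chaining downward from cable 7 reaches: cable 8, cable 10.
Strictly between cable 4 and cable 7 are those in both lists: cable 10 — 1 element.

1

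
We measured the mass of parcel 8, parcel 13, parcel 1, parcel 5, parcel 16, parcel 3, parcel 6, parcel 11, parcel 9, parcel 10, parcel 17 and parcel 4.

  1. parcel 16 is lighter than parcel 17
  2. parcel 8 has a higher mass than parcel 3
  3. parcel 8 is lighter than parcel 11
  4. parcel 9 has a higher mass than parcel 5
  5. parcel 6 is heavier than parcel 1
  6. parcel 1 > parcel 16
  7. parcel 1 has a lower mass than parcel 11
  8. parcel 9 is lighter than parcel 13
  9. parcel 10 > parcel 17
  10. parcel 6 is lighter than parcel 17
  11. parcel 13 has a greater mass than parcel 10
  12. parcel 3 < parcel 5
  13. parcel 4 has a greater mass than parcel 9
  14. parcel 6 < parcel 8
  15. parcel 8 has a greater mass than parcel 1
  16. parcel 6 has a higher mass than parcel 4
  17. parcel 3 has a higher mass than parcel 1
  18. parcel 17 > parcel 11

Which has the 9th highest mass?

The consecutive relations fix a unique order: parcel 16 < parcel 1 < parcel 3 < parcel 5 < parcel 9 < parcel 4 < parcel 6 < parcel 8 < parcel 11 < parcel 17 < parcel 10 < parcel 13.
Counting 9 from the largest end gives parcel 5.

parcel 5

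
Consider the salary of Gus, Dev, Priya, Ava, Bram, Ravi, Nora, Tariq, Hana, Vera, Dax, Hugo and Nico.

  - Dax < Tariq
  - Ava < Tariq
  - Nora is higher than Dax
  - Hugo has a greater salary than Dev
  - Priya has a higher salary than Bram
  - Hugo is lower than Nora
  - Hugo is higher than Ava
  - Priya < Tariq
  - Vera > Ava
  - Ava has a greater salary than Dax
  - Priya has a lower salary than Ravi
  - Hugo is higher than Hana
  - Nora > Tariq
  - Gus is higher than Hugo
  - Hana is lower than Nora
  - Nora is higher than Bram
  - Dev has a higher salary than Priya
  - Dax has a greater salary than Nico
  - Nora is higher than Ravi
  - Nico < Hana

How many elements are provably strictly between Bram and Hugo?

2

Chaining upward from Bram reaches: Priya, Dev, Tariq, Ravi, Gus, Nora.
Chaining downward from Hugo reaches: Nico, Dax, Priya, Ava, Dev, Hana.
Strictly between Bram and Hugo are those in both lists: Priya, Dev — 2 elements.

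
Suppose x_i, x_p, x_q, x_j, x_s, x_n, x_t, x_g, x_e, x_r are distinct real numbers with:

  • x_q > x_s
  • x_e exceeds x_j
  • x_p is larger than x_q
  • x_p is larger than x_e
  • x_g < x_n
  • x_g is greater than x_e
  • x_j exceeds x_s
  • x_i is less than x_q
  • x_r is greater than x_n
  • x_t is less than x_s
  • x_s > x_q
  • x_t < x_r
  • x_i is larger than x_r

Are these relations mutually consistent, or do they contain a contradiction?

We have x_q < x_s stated directly, yet also x_s < x_j < x_e < x_g < x_n < x_r < x_i < x_q by chaining the others — so x_s < x_q. Contradiction.

inconsistent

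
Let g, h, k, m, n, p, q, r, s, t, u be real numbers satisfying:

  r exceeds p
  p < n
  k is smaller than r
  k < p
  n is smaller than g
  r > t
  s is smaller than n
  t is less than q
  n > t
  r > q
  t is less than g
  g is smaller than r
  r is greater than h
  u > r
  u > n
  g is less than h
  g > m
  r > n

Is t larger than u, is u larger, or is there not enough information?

u

t < n and n < g give t < g.
Then g < h extends the chain to h.
Then h < r extends the chain to r.
With r < u: t < n < g < h < r < u.
So u is larger.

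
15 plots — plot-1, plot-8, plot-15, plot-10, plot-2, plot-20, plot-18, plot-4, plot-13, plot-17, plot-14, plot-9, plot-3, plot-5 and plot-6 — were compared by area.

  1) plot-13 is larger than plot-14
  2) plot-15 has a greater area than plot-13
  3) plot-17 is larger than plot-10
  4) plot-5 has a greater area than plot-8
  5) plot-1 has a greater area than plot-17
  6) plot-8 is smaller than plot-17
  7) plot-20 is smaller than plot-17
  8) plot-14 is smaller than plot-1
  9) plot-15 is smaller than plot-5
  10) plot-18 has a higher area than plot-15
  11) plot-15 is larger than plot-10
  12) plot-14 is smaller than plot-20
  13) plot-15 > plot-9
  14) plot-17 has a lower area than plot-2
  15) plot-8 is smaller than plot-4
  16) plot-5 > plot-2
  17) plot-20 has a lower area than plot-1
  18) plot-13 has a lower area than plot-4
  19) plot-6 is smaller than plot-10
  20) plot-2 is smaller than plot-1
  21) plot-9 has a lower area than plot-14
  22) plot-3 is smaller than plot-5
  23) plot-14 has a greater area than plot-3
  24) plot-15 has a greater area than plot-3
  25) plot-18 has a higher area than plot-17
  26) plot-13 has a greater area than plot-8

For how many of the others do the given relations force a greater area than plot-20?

5

The elements the relations force above plot-20 are plot-17, plot-2, plot-5, plot-1, plot-18 — no chain reaches any other.
That is 5.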